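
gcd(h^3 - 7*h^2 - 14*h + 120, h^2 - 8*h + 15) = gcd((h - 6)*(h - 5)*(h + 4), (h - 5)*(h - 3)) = h - 5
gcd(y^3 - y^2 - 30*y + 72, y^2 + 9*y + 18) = y + 6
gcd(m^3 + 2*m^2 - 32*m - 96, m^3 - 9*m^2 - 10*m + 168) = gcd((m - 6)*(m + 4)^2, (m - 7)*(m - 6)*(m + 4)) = m^2 - 2*m - 24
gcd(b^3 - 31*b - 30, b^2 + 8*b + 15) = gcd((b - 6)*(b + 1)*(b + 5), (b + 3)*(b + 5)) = b + 5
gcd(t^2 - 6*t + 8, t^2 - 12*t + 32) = t - 4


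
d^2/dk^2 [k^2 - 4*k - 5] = 2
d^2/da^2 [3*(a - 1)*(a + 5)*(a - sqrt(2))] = 18*a - 6*sqrt(2) + 24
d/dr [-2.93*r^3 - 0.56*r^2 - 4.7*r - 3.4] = -8.79*r^2 - 1.12*r - 4.7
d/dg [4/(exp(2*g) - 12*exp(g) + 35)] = 8*(6 - exp(g))*exp(g)/(exp(2*g) - 12*exp(g) + 35)^2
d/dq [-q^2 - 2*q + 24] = -2*q - 2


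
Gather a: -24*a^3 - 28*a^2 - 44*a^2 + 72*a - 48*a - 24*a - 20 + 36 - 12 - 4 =-24*a^3 - 72*a^2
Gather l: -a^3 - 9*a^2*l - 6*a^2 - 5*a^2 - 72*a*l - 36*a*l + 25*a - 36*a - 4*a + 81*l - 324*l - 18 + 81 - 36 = -a^3 - 11*a^2 - 15*a + l*(-9*a^2 - 108*a - 243) + 27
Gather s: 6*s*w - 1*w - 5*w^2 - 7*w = 6*s*w - 5*w^2 - 8*w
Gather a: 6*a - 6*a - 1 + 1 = 0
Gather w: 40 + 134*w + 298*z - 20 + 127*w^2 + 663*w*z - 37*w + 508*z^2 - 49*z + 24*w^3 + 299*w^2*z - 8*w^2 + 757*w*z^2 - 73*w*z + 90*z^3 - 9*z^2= 24*w^3 + w^2*(299*z + 119) + w*(757*z^2 + 590*z + 97) + 90*z^3 + 499*z^2 + 249*z + 20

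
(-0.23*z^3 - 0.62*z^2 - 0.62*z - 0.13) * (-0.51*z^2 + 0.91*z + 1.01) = 0.1173*z^5 + 0.1069*z^4 - 0.4803*z^3 - 1.1241*z^2 - 0.7445*z - 0.1313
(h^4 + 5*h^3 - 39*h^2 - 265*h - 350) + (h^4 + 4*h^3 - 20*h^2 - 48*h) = 2*h^4 + 9*h^3 - 59*h^2 - 313*h - 350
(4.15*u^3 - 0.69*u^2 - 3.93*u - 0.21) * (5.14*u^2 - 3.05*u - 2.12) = 21.331*u^5 - 16.2041*u^4 - 26.8937*u^3 + 12.3699*u^2 + 8.9721*u + 0.4452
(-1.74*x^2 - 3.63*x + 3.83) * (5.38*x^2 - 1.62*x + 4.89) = -9.3612*x^4 - 16.7106*x^3 + 17.9774*x^2 - 23.9553*x + 18.7287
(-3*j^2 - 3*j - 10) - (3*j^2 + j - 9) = -6*j^2 - 4*j - 1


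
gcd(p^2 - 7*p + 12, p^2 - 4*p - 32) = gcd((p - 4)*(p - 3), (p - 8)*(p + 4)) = 1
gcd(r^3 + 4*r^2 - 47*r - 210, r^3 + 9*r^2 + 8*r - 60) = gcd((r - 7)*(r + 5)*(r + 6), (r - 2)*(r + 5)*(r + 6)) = r^2 + 11*r + 30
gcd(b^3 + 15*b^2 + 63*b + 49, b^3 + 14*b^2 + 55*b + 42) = b^2 + 8*b + 7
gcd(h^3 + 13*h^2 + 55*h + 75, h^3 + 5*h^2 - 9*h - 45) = h^2 + 8*h + 15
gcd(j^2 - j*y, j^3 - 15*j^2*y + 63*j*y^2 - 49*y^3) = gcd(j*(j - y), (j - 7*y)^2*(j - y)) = -j + y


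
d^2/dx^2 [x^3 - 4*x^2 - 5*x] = 6*x - 8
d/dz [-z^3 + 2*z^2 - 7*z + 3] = -3*z^2 + 4*z - 7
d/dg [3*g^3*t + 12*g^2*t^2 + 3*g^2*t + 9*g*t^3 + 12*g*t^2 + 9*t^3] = 3*t*(3*g^2 + 8*g*t + 2*g + 3*t^2 + 4*t)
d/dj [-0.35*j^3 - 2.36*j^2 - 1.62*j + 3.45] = -1.05*j^2 - 4.72*j - 1.62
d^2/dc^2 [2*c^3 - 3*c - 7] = 12*c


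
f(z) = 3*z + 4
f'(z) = 3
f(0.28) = 4.84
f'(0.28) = 3.00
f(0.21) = 4.63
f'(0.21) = 3.00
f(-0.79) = 1.63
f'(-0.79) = 3.00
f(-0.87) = 1.39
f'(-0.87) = 3.00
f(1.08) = 7.24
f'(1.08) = 3.00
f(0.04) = 4.12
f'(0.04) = 3.00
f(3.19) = 13.57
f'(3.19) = 3.00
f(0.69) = 6.07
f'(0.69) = 3.00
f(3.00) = 13.00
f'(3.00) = 3.00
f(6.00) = 22.00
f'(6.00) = 3.00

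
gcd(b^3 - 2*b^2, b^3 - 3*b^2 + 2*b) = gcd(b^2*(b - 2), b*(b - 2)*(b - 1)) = b^2 - 2*b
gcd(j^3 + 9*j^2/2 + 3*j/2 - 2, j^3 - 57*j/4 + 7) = j^2 + 7*j/2 - 2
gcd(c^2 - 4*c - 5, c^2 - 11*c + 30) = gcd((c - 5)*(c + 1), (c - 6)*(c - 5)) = c - 5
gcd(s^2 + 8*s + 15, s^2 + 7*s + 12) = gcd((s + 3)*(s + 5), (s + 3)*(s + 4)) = s + 3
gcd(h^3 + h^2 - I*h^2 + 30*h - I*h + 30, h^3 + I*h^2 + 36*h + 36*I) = h - 6*I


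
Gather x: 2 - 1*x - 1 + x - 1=0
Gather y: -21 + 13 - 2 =-10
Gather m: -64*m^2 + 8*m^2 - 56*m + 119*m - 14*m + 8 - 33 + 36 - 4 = -56*m^2 + 49*m + 7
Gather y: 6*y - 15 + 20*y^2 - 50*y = 20*y^2 - 44*y - 15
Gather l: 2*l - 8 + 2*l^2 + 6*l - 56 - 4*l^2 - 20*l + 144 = -2*l^2 - 12*l + 80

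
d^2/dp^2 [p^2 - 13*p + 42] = 2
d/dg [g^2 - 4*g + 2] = 2*g - 4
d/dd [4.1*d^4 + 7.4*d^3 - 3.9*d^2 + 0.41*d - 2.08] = 16.4*d^3 + 22.2*d^2 - 7.8*d + 0.41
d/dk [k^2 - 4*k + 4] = 2*k - 4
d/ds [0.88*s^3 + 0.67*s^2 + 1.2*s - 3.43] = 2.64*s^2 + 1.34*s + 1.2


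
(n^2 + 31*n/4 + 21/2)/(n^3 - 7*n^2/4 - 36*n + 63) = (4*n + 7)/(4*n^2 - 31*n + 42)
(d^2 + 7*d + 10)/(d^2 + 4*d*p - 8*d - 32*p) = (d^2 + 7*d + 10)/(d^2 + 4*d*p - 8*d - 32*p)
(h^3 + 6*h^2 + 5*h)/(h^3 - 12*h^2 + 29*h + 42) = h*(h + 5)/(h^2 - 13*h + 42)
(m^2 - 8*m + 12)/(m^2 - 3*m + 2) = (m - 6)/(m - 1)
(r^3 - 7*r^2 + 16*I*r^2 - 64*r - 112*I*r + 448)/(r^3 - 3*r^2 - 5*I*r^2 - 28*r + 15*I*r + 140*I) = (r^2 + 16*I*r - 64)/(r^2 + r*(4 - 5*I) - 20*I)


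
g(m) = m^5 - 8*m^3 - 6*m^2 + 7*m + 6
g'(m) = 5*m^4 - 24*m^2 - 12*m + 7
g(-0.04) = 5.71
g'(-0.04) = 7.44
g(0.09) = 6.58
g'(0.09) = 5.73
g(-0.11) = 5.17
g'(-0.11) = 8.03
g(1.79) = -28.20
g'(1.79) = -40.05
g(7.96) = 27603.63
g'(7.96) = 18464.26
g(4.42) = 915.90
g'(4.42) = 1393.44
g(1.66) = -22.90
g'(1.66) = -41.09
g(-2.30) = -8.87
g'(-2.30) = 47.56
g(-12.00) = -235950.00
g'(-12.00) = 100375.00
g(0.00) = 6.00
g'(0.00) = 7.00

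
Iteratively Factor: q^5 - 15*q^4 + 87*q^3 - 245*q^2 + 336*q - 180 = (q - 3)*(q^4 - 12*q^3 + 51*q^2 - 92*q + 60) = (q - 3)*(q - 2)*(q^3 - 10*q^2 + 31*q - 30) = (q - 3)*(q - 2)^2*(q^2 - 8*q + 15) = (q - 5)*(q - 3)*(q - 2)^2*(q - 3)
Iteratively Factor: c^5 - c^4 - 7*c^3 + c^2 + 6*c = (c + 1)*(c^4 - 2*c^3 - 5*c^2 + 6*c) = (c - 3)*(c + 1)*(c^3 + c^2 - 2*c) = c*(c - 3)*(c + 1)*(c^2 + c - 2) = c*(c - 3)*(c - 1)*(c + 1)*(c + 2)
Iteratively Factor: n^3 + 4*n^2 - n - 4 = (n + 1)*(n^2 + 3*n - 4) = (n - 1)*(n + 1)*(n + 4)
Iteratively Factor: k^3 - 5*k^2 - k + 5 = (k + 1)*(k^2 - 6*k + 5) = (k - 5)*(k + 1)*(k - 1)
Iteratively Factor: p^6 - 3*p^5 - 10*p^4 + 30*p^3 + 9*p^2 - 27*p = (p + 1)*(p^5 - 4*p^4 - 6*p^3 + 36*p^2 - 27*p) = (p - 1)*(p + 1)*(p^4 - 3*p^3 - 9*p^2 + 27*p) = (p - 3)*(p - 1)*(p + 1)*(p^3 - 9*p) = (p - 3)^2*(p - 1)*(p + 1)*(p^2 + 3*p) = p*(p - 3)^2*(p - 1)*(p + 1)*(p + 3)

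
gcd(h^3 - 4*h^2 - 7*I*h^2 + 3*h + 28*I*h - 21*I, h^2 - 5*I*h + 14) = h - 7*I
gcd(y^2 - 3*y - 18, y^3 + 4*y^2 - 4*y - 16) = 1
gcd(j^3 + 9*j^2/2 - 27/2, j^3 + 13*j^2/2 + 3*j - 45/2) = j^2 + 3*j/2 - 9/2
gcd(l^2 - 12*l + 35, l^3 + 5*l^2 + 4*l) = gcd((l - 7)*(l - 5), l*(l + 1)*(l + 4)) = 1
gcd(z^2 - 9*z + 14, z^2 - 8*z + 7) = z - 7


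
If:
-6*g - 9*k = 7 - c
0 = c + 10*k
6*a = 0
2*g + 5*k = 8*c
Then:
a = 0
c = -35/118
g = -595/472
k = 7/236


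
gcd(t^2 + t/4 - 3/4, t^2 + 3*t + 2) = t + 1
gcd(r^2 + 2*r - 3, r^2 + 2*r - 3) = r^2 + 2*r - 3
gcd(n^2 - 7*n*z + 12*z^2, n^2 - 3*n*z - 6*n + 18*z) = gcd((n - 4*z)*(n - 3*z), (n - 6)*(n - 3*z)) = -n + 3*z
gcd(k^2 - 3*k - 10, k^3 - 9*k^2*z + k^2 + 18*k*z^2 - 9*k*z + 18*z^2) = 1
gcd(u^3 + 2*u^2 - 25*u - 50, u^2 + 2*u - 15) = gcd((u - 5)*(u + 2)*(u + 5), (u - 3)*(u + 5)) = u + 5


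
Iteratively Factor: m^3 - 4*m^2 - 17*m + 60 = (m - 3)*(m^2 - m - 20) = (m - 5)*(m - 3)*(m + 4)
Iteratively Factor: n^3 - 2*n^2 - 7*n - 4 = (n + 1)*(n^2 - 3*n - 4) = (n - 4)*(n + 1)*(n + 1)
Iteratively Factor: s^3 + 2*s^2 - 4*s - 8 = (s + 2)*(s^2 - 4) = (s - 2)*(s + 2)*(s + 2)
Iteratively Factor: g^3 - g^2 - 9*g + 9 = (g + 3)*(g^2 - 4*g + 3) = (g - 1)*(g + 3)*(g - 3)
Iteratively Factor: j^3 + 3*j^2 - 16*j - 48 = (j + 4)*(j^2 - j - 12) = (j + 3)*(j + 4)*(j - 4)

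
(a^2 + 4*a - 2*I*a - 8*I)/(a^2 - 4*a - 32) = (a - 2*I)/(a - 8)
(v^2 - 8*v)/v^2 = (v - 8)/v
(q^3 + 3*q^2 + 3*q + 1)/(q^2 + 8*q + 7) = (q^2 + 2*q + 1)/(q + 7)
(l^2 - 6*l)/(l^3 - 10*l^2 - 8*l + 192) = l/(l^2 - 4*l - 32)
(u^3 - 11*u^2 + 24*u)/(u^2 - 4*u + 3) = u*(u - 8)/(u - 1)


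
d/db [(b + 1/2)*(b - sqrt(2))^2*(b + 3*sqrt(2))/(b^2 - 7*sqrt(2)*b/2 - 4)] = (4*b^5 - 19*sqrt(2)*b^4 + b^4 - 60*b^3 - 7*sqrt(2)*b^3 - 9*b^2 + 34*sqrt(2)*b^2 - 20*sqrt(2)*b + 160*b - 48*sqrt(2) + 82)/(2*b^4 - 14*sqrt(2)*b^3 + 33*b^2 + 56*sqrt(2)*b + 32)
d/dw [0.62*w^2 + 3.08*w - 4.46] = 1.24*w + 3.08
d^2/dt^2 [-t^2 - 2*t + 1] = -2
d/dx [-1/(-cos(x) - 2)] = sin(x)/(cos(x) + 2)^2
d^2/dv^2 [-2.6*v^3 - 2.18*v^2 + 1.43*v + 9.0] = -15.6*v - 4.36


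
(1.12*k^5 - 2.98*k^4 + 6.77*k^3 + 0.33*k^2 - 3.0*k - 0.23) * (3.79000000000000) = 4.2448*k^5 - 11.2942*k^4 + 25.6583*k^3 + 1.2507*k^2 - 11.37*k - 0.8717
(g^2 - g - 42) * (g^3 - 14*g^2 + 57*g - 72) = g^5 - 15*g^4 + 29*g^3 + 459*g^2 - 2322*g + 3024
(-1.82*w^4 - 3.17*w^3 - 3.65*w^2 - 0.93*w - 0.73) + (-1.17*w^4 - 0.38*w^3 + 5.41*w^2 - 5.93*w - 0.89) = -2.99*w^4 - 3.55*w^3 + 1.76*w^2 - 6.86*w - 1.62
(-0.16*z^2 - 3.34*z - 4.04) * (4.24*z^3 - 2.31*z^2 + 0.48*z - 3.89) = -0.6784*z^5 - 13.792*z^4 - 9.491*z^3 + 8.3516*z^2 + 11.0534*z + 15.7156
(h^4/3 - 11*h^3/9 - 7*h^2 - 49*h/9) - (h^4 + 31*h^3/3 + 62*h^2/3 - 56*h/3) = -2*h^4/3 - 104*h^3/9 - 83*h^2/3 + 119*h/9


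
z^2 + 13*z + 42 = (z + 6)*(z + 7)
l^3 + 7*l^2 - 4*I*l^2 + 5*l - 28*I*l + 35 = (l + 7)*(l - 5*I)*(l + I)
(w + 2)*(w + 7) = w^2 + 9*w + 14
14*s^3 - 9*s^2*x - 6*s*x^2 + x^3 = (-7*s + x)*(-s + x)*(2*s + x)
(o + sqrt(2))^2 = o^2 + 2*sqrt(2)*o + 2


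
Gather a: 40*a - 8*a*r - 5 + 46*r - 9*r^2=a*(40 - 8*r) - 9*r^2 + 46*r - 5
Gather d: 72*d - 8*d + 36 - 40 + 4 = 64*d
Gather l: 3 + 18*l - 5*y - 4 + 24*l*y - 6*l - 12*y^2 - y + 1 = l*(24*y + 12) - 12*y^2 - 6*y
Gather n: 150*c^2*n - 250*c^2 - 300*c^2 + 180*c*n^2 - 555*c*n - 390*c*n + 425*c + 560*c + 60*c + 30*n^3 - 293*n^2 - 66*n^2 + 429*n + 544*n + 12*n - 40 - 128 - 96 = -550*c^2 + 1045*c + 30*n^3 + n^2*(180*c - 359) + n*(150*c^2 - 945*c + 985) - 264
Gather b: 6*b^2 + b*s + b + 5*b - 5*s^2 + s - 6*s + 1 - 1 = 6*b^2 + b*(s + 6) - 5*s^2 - 5*s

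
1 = 1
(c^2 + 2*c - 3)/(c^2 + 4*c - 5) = (c + 3)/(c + 5)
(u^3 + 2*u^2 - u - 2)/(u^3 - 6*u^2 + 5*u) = (u^2 + 3*u + 2)/(u*(u - 5))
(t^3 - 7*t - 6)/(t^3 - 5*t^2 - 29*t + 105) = (t^2 + 3*t + 2)/(t^2 - 2*t - 35)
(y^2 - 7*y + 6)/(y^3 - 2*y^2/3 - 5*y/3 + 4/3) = 3*(y - 6)/(3*y^2 + y - 4)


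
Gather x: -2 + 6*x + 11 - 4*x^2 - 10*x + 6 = -4*x^2 - 4*x + 15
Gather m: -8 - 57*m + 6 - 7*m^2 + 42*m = -7*m^2 - 15*m - 2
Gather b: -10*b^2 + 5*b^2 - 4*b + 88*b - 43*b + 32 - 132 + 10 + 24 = -5*b^2 + 41*b - 66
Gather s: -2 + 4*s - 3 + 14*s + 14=18*s + 9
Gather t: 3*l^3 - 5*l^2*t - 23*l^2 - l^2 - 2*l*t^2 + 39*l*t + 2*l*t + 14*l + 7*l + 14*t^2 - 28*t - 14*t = 3*l^3 - 24*l^2 + 21*l + t^2*(14 - 2*l) + t*(-5*l^2 + 41*l - 42)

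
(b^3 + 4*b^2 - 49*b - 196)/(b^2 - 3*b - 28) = b + 7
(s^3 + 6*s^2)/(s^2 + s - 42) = s^2*(s + 6)/(s^2 + s - 42)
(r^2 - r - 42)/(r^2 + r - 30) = (r - 7)/(r - 5)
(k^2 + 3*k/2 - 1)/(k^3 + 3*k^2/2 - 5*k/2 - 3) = (2*k - 1)/(2*k^2 - k - 3)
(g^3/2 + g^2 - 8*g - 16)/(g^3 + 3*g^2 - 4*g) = (g^2/2 - g - 4)/(g*(g - 1))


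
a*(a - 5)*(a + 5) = a^3 - 25*a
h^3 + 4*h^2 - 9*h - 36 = (h - 3)*(h + 3)*(h + 4)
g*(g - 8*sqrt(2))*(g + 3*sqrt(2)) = g^3 - 5*sqrt(2)*g^2 - 48*g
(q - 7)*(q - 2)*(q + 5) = q^3 - 4*q^2 - 31*q + 70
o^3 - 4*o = o*(o - 2)*(o + 2)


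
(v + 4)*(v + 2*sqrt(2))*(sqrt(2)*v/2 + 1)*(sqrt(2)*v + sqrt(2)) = v^4 + 3*sqrt(2)*v^3 + 5*v^3 + 8*v^2 + 15*sqrt(2)*v^2 + 12*sqrt(2)*v + 20*v + 16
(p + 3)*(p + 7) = p^2 + 10*p + 21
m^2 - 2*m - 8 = (m - 4)*(m + 2)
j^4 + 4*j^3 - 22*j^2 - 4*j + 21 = (j - 3)*(j - 1)*(j + 1)*(j + 7)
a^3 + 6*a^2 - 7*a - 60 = (a - 3)*(a + 4)*(a + 5)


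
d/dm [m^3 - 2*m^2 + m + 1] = 3*m^2 - 4*m + 1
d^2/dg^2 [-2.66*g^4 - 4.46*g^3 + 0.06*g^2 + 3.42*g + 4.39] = -31.92*g^2 - 26.76*g + 0.12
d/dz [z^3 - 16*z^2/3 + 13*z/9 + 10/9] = 3*z^2 - 32*z/3 + 13/9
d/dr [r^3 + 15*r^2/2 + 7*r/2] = 3*r^2 + 15*r + 7/2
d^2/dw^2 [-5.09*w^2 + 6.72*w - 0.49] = -10.1800000000000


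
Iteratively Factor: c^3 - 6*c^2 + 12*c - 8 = (c - 2)*(c^2 - 4*c + 4) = (c - 2)^2*(c - 2)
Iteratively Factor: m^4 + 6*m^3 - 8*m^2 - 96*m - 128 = (m + 4)*(m^3 + 2*m^2 - 16*m - 32) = (m + 4)^2*(m^2 - 2*m - 8) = (m + 2)*(m + 4)^2*(m - 4)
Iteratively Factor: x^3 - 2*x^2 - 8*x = (x + 2)*(x^2 - 4*x) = x*(x + 2)*(x - 4)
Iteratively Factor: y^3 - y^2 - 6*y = (y - 3)*(y^2 + 2*y) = y*(y - 3)*(y + 2)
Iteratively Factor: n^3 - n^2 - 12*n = (n + 3)*(n^2 - 4*n) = n*(n + 3)*(n - 4)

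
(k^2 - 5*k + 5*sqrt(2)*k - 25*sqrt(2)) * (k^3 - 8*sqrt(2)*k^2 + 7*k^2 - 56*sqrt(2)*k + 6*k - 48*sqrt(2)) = k^5 - 3*sqrt(2)*k^4 + 2*k^4 - 109*k^3 - 6*sqrt(2)*k^3 - 190*k^2 + 87*sqrt(2)*k^2 + 90*sqrt(2)*k + 2320*k + 2400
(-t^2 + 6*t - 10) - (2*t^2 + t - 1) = -3*t^2 + 5*t - 9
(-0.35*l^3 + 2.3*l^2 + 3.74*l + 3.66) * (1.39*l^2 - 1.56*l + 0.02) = -0.4865*l^5 + 3.743*l^4 + 1.6036*l^3 - 0.701000000000001*l^2 - 5.6348*l + 0.0732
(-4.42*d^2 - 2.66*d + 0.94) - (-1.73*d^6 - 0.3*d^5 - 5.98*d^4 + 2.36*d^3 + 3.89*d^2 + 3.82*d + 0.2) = 1.73*d^6 + 0.3*d^5 + 5.98*d^4 - 2.36*d^3 - 8.31*d^2 - 6.48*d + 0.74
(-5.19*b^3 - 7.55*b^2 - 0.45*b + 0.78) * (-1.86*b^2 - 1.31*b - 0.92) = 9.6534*b^5 + 20.8419*b^4 + 15.5023*b^3 + 6.0847*b^2 - 0.6078*b - 0.7176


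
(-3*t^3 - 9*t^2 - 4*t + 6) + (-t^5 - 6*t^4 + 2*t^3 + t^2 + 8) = -t^5 - 6*t^4 - t^3 - 8*t^2 - 4*t + 14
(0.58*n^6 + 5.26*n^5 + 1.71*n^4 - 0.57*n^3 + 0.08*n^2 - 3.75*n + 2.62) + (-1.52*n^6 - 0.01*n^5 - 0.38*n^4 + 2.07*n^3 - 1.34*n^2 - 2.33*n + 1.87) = -0.94*n^6 + 5.25*n^5 + 1.33*n^4 + 1.5*n^3 - 1.26*n^2 - 6.08*n + 4.49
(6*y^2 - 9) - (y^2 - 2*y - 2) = 5*y^2 + 2*y - 7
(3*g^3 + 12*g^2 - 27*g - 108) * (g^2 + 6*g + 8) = 3*g^5 + 30*g^4 + 69*g^3 - 174*g^2 - 864*g - 864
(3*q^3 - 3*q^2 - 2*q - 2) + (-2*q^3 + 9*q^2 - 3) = q^3 + 6*q^2 - 2*q - 5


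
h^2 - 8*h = h*(h - 8)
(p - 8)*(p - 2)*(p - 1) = p^3 - 11*p^2 + 26*p - 16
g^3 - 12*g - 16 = (g - 4)*(g + 2)^2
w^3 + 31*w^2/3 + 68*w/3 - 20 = (w - 2/3)*(w + 5)*(w + 6)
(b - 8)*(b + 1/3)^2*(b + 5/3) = b^4 - 17*b^3/3 - 157*b^2/9 - 259*b/27 - 40/27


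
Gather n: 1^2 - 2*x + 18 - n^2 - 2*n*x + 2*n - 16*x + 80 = -n^2 + n*(2 - 2*x) - 18*x + 99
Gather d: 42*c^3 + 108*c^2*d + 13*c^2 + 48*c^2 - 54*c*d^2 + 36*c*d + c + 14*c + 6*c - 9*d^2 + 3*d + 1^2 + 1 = 42*c^3 + 61*c^2 + 21*c + d^2*(-54*c - 9) + d*(108*c^2 + 36*c + 3) + 2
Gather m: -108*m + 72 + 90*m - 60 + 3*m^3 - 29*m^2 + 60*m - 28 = 3*m^3 - 29*m^2 + 42*m - 16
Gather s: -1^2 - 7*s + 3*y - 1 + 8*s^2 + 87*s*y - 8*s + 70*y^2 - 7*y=8*s^2 + s*(87*y - 15) + 70*y^2 - 4*y - 2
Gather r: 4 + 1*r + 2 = r + 6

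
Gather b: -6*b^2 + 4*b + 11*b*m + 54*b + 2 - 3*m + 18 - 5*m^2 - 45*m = -6*b^2 + b*(11*m + 58) - 5*m^2 - 48*m + 20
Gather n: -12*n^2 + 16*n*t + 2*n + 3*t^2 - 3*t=-12*n^2 + n*(16*t + 2) + 3*t^2 - 3*t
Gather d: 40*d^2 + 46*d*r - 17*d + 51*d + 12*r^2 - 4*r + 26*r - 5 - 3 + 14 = 40*d^2 + d*(46*r + 34) + 12*r^2 + 22*r + 6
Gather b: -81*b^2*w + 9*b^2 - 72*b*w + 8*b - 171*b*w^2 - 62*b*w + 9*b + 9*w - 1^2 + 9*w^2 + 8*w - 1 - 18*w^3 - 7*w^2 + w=b^2*(9 - 81*w) + b*(-171*w^2 - 134*w + 17) - 18*w^3 + 2*w^2 + 18*w - 2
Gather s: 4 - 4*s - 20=-4*s - 16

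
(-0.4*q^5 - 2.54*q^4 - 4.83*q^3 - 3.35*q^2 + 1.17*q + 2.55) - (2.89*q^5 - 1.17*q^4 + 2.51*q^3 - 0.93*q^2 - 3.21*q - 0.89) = -3.29*q^5 - 1.37*q^4 - 7.34*q^3 - 2.42*q^2 + 4.38*q + 3.44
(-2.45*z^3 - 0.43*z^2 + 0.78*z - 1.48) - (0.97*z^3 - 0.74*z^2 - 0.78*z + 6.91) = -3.42*z^3 + 0.31*z^2 + 1.56*z - 8.39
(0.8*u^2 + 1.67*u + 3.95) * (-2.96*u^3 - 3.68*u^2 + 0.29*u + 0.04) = -2.368*u^5 - 7.8872*u^4 - 17.6056*u^3 - 14.0197*u^2 + 1.2123*u + 0.158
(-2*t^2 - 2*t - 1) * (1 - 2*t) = 4*t^3 + 2*t^2 - 1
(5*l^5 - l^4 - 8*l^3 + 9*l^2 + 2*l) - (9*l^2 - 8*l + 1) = 5*l^5 - l^4 - 8*l^3 + 10*l - 1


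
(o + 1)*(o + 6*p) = o^2 + 6*o*p + o + 6*p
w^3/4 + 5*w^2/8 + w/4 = w*(w/4 + 1/2)*(w + 1/2)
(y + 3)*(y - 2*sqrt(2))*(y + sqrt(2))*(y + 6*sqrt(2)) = y^4 + 3*y^3 + 5*sqrt(2)*y^3 - 16*y^2 + 15*sqrt(2)*y^2 - 48*y - 24*sqrt(2)*y - 72*sqrt(2)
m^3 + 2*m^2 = m^2*(m + 2)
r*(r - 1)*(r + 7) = r^3 + 6*r^2 - 7*r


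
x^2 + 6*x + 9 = (x + 3)^2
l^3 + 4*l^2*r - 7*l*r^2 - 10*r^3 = (l - 2*r)*(l + r)*(l + 5*r)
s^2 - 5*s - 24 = (s - 8)*(s + 3)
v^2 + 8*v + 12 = (v + 2)*(v + 6)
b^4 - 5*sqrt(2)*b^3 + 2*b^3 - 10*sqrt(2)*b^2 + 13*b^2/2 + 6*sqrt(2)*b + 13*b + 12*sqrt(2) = (b + 2)*(b - 4*sqrt(2))*(b - 3*sqrt(2)/2)*(b + sqrt(2)/2)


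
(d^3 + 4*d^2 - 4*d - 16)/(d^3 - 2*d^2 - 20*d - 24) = (d^2 + 2*d - 8)/(d^2 - 4*d - 12)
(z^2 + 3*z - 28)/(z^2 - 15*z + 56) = (z^2 + 3*z - 28)/(z^2 - 15*z + 56)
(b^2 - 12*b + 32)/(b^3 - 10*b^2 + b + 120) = (b - 4)/(b^2 - 2*b - 15)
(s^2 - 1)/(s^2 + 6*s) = (s^2 - 1)/(s*(s + 6))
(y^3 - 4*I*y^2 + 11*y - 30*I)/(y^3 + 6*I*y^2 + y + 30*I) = (y - 5*I)/(y + 5*I)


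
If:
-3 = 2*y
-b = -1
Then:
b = 1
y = -3/2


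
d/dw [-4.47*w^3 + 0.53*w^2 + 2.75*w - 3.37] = -13.41*w^2 + 1.06*w + 2.75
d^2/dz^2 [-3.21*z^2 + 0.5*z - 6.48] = -6.42000000000000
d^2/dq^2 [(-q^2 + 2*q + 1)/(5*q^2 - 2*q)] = 2*(40*q^3 + 75*q^2 - 30*q + 4)/(q^3*(125*q^3 - 150*q^2 + 60*q - 8))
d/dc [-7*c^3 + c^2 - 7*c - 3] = -21*c^2 + 2*c - 7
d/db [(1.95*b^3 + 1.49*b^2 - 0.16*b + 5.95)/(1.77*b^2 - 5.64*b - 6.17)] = (3.4515*b^4 - 21.996*b^3 - 44.2149*b^2 - 39.4496*b + 34.5452)/(3.1329*b^4 - 19.9656*b^3 + 9.9678*b^2 + 69.5976*b + 38.0689)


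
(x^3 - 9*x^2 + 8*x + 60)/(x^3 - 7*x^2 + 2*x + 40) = (x - 6)/(x - 4)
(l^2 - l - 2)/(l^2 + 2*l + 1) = (l - 2)/(l + 1)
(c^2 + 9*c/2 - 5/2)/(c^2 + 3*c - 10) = (c - 1/2)/(c - 2)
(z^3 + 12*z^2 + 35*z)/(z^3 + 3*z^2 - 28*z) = (z + 5)/(z - 4)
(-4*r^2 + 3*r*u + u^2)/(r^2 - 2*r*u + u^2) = (-4*r - u)/(r - u)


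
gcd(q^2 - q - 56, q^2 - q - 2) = 1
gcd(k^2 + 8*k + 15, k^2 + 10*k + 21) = k + 3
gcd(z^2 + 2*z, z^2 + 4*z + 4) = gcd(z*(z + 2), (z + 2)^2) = z + 2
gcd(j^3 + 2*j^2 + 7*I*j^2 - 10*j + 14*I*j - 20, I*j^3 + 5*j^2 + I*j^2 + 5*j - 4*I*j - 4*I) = 1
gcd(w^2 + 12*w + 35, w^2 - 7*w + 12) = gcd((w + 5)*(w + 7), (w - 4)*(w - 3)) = 1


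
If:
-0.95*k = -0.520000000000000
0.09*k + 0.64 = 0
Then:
No Solution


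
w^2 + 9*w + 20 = (w + 4)*(w + 5)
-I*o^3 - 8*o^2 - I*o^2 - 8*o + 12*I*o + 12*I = (o - 6*I)*(o - 2*I)*(-I*o - I)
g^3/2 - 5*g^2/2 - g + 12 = (g/2 + 1)*(g - 4)*(g - 3)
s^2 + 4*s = s*(s + 4)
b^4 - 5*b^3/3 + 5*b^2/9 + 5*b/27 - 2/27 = (b - 1)*(b - 2/3)*(b - 1/3)*(b + 1/3)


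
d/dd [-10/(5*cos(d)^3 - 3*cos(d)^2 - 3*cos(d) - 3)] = 30*(-5*cos(d)^2 + 2*cos(d) + 1)*sin(d)/(-5*cos(d)^3 + 3*cos(d)^2 + 3*cos(d) + 3)^2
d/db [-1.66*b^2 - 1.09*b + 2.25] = -3.32*b - 1.09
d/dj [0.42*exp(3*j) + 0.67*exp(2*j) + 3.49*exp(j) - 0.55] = (1.26*exp(2*j) + 1.34*exp(j) + 3.49)*exp(j)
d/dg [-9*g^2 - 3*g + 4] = -18*g - 3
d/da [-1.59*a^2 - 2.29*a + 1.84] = -3.18*a - 2.29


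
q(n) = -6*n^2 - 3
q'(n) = -12*n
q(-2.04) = -27.97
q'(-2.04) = 24.48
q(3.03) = -58.09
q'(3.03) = -36.36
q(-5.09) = -158.45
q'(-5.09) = 61.08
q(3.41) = -72.77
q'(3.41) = -40.92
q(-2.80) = -50.04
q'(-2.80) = 33.60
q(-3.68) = -84.25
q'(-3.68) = 44.16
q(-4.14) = -105.84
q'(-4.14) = 49.68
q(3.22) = -65.21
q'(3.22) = -38.64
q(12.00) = -867.00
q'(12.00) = -144.00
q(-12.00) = -867.00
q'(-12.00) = 144.00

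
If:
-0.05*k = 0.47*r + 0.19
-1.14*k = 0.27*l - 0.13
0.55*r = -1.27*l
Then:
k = 0.07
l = 0.18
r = -0.41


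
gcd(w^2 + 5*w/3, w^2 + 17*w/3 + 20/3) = w + 5/3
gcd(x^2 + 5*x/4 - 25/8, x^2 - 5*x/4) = x - 5/4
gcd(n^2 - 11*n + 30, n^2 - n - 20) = n - 5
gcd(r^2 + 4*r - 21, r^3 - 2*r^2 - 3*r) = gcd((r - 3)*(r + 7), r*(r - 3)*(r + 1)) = r - 3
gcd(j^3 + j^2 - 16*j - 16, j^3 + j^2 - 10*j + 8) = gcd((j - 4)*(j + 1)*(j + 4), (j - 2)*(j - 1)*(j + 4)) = j + 4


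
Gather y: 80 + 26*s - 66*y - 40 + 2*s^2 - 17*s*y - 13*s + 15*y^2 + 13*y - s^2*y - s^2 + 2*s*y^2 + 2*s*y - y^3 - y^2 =s^2 + 13*s - y^3 + y^2*(2*s + 14) + y*(-s^2 - 15*s - 53) + 40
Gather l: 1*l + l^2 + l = l^2 + 2*l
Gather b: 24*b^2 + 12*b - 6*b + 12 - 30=24*b^2 + 6*b - 18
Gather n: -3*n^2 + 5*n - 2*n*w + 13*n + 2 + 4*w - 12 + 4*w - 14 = -3*n^2 + n*(18 - 2*w) + 8*w - 24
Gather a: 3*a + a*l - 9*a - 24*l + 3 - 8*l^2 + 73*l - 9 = a*(l - 6) - 8*l^2 + 49*l - 6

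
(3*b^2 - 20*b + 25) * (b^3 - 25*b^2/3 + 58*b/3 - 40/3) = 3*b^5 - 45*b^4 + 749*b^3/3 - 635*b^2 + 750*b - 1000/3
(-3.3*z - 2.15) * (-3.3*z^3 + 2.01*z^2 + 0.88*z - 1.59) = 10.89*z^4 + 0.462000000000001*z^3 - 7.2255*z^2 + 3.355*z + 3.4185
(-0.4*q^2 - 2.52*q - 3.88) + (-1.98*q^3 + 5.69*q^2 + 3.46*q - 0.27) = -1.98*q^3 + 5.29*q^2 + 0.94*q - 4.15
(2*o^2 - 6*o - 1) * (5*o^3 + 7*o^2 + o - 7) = 10*o^5 - 16*o^4 - 45*o^3 - 27*o^2 + 41*o + 7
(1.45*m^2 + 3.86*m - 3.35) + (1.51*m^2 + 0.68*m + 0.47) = 2.96*m^2 + 4.54*m - 2.88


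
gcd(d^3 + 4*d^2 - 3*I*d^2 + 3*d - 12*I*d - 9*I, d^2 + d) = d + 1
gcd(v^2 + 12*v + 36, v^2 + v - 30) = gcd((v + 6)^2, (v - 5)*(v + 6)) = v + 6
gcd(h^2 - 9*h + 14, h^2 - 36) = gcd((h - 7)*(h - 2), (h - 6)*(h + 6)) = 1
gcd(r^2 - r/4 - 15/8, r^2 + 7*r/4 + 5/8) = r + 5/4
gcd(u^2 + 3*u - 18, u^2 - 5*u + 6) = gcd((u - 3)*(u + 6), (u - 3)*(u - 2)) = u - 3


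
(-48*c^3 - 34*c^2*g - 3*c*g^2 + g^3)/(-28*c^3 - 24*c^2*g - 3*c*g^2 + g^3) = (24*c^2 + 5*c*g - g^2)/(14*c^2 + 5*c*g - g^2)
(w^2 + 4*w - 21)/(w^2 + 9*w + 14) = (w - 3)/(w + 2)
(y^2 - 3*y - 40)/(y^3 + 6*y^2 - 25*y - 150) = (y - 8)/(y^2 + y - 30)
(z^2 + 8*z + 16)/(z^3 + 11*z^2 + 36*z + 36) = (z^2 + 8*z + 16)/(z^3 + 11*z^2 + 36*z + 36)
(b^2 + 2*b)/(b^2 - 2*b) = (b + 2)/(b - 2)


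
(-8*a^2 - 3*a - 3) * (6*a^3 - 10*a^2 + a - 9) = -48*a^5 + 62*a^4 + 4*a^3 + 99*a^2 + 24*a + 27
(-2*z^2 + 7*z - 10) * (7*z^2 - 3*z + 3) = -14*z^4 + 55*z^3 - 97*z^2 + 51*z - 30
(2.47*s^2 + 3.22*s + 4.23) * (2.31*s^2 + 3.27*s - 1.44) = 5.7057*s^4 + 15.5151*s^3 + 16.7439*s^2 + 9.1953*s - 6.0912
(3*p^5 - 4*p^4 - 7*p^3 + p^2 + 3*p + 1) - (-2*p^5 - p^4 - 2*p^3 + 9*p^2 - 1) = 5*p^5 - 3*p^4 - 5*p^3 - 8*p^2 + 3*p + 2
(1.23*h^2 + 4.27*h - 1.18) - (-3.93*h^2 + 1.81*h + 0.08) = 5.16*h^2 + 2.46*h - 1.26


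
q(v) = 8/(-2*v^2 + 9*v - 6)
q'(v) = 8*(4*v - 9)/(-2*v^2 + 9*v - 6)^2 = 8*(4*v - 9)/(2*v^2 - 9*v + 6)^2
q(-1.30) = -0.38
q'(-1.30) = -0.26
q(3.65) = 39.02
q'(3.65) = 1066.03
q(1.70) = 2.27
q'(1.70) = -1.42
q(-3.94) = -0.11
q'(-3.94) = -0.04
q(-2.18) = -0.23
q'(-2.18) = -0.11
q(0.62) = -6.73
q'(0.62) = -36.91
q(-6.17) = -0.06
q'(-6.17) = -0.01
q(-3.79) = -0.12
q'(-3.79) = -0.04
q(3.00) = 2.67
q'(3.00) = 2.67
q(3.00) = 2.67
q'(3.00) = 2.67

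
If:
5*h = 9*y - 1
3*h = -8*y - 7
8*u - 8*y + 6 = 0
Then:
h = -71/67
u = -329/268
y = -32/67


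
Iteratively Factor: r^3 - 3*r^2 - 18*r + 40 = (r + 4)*(r^2 - 7*r + 10) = (r - 2)*(r + 4)*(r - 5)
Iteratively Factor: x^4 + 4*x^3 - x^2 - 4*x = (x - 1)*(x^3 + 5*x^2 + 4*x) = (x - 1)*(x + 4)*(x^2 + x) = x*(x - 1)*(x + 4)*(x + 1)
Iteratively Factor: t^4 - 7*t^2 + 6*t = (t + 3)*(t^3 - 3*t^2 + 2*t) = (t - 2)*(t + 3)*(t^2 - t) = (t - 2)*(t - 1)*(t + 3)*(t)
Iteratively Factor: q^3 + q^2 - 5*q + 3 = (q + 3)*(q^2 - 2*q + 1) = (q - 1)*(q + 3)*(q - 1)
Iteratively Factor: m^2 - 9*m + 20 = (m - 5)*(m - 4)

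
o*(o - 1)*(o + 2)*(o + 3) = o^4 + 4*o^3 + o^2 - 6*o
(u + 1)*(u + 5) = u^2 + 6*u + 5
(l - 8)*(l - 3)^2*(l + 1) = l^4 - 13*l^3 + 43*l^2 - 15*l - 72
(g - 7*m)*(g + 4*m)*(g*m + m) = g^3*m - 3*g^2*m^2 + g^2*m - 28*g*m^3 - 3*g*m^2 - 28*m^3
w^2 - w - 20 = (w - 5)*(w + 4)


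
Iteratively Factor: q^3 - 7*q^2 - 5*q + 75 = (q + 3)*(q^2 - 10*q + 25) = (q - 5)*(q + 3)*(q - 5)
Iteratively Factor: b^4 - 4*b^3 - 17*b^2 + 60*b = (b)*(b^3 - 4*b^2 - 17*b + 60) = b*(b - 5)*(b^2 + b - 12) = b*(b - 5)*(b + 4)*(b - 3)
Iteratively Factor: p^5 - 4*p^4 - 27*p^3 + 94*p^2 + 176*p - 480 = (p - 2)*(p^4 - 2*p^3 - 31*p^2 + 32*p + 240) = (p - 2)*(p + 3)*(p^3 - 5*p^2 - 16*p + 80) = (p - 5)*(p - 2)*(p + 3)*(p^2 - 16) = (p - 5)*(p - 4)*(p - 2)*(p + 3)*(p + 4)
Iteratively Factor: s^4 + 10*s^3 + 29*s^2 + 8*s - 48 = (s + 3)*(s^3 + 7*s^2 + 8*s - 16) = (s + 3)*(s + 4)*(s^2 + 3*s - 4) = (s - 1)*(s + 3)*(s + 4)*(s + 4)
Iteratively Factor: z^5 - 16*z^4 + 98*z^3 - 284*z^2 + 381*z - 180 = (z - 3)*(z^4 - 13*z^3 + 59*z^2 - 107*z + 60) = (z - 3)^2*(z^3 - 10*z^2 + 29*z - 20) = (z - 4)*(z - 3)^2*(z^2 - 6*z + 5) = (z - 5)*(z - 4)*(z - 3)^2*(z - 1)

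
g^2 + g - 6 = (g - 2)*(g + 3)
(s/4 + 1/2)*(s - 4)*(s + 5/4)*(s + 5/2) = s^4/4 + 7*s^3/16 - 99*s^2/32 - 145*s/16 - 25/4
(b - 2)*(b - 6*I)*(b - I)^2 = b^4 - 2*b^3 - 8*I*b^3 - 13*b^2 + 16*I*b^2 + 26*b + 6*I*b - 12*I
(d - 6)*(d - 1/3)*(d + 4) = d^3 - 7*d^2/3 - 70*d/3 + 8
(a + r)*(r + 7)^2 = a*r^2 + 14*a*r + 49*a + r^3 + 14*r^2 + 49*r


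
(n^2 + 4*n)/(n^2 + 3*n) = (n + 4)/(n + 3)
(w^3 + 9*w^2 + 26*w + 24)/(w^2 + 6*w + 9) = (w^2 + 6*w + 8)/(w + 3)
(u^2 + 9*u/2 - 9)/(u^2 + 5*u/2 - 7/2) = (2*u^2 + 9*u - 18)/(2*u^2 + 5*u - 7)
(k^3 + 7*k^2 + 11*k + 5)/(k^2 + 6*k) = (k^3 + 7*k^2 + 11*k + 5)/(k*(k + 6))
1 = 1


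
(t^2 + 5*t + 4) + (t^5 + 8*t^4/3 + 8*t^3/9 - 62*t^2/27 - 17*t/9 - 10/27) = t^5 + 8*t^4/3 + 8*t^3/9 - 35*t^2/27 + 28*t/9 + 98/27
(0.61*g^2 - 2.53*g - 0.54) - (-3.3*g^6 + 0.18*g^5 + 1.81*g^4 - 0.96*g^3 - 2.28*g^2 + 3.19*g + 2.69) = 3.3*g^6 - 0.18*g^5 - 1.81*g^4 + 0.96*g^3 + 2.89*g^2 - 5.72*g - 3.23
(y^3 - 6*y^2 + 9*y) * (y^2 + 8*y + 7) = y^5 + 2*y^4 - 32*y^3 + 30*y^2 + 63*y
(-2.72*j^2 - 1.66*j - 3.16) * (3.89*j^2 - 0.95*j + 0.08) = -10.5808*j^4 - 3.8734*j^3 - 10.933*j^2 + 2.8692*j - 0.2528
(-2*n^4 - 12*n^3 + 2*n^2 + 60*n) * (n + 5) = -2*n^5 - 22*n^4 - 58*n^3 + 70*n^2 + 300*n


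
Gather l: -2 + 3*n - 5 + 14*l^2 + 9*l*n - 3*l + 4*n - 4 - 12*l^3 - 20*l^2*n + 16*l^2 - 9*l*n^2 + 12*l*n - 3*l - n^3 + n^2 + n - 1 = -12*l^3 + l^2*(30 - 20*n) + l*(-9*n^2 + 21*n - 6) - n^3 + n^2 + 8*n - 12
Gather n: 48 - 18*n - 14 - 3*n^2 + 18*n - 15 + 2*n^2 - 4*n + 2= -n^2 - 4*n + 21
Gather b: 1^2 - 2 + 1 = 0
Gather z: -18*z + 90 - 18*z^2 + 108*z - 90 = -18*z^2 + 90*z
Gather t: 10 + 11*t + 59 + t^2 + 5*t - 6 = t^2 + 16*t + 63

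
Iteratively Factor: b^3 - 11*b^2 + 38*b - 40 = (b - 4)*(b^2 - 7*b + 10) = (b - 5)*(b - 4)*(b - 2)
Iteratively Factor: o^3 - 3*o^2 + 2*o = (o - 2)*(o^2 - o) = (o - 2)*(o - 1)*(o)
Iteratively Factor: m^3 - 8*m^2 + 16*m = (m - 4)*(m^2 - 4*m) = (m - 4)^2*(m)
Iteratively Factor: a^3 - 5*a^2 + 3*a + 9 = (a - 3)*(a^2 - 2*a - 3) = (a - 3)^2*(a + 1)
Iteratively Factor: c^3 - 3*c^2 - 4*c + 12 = (c + 2)*(c^2 - 5*c + 6) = (c - 2)*(c + 2)*(c - 3)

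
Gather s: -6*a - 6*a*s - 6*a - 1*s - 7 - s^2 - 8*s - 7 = -12*a - s^2 + s*(-6*a - 9) - 14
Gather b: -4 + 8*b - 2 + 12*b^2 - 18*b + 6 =12*b^2 - 10*b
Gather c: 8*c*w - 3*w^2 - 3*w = 8*c*w - 3*w^2 - 3*w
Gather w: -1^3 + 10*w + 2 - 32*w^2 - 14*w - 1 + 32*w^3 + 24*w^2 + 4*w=32*w^3 - 8*w^2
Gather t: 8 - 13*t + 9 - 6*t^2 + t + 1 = -6*t^2 - 12*t + 18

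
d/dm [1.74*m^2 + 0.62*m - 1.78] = 3.48*m + 0.62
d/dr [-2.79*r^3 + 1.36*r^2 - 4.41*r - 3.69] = -8.37*r^2 + 2.72*r - 4.41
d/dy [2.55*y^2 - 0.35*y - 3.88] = 5.1*y - 0.35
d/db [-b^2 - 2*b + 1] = -2*b - 2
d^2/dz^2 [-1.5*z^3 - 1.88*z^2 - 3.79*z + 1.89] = -9.0*z - 3.76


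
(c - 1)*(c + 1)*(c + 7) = c^3 + 7*c^2 - c - 7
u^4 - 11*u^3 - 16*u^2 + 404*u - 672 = (u - 8)*(u - 7)*(u - 2)*(u + 6)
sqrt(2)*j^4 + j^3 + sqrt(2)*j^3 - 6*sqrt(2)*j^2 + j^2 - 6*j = j*(j - 2)*(j + 3)*(sqrt(2)*j + 1)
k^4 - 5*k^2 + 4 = (k - 2)*(k - 1)*(k + 1)*(k + 2)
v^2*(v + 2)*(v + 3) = v^4 + 5*v^3 + 6*v^2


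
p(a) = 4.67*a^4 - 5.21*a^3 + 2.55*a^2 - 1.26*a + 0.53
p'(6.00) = 3501.54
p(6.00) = 5011.73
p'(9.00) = 12396.33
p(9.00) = 27037.52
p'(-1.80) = -170.02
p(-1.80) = 90.47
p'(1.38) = 25.10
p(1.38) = 6.89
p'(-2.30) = -322.95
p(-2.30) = 210.99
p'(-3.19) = -782.97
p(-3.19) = 683.22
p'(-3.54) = -1043.86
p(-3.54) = 1001.45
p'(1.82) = 68.86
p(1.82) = 26.51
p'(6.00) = 3501.54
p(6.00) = 5011.73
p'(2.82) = 307.74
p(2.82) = 195.75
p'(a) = 18.68*a^3 - 15.63*a^2 + 5.1*a - 1.26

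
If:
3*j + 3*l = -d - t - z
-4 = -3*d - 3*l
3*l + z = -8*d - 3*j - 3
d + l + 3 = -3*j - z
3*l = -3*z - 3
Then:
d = -8/15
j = -22/45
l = 28/15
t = -11/15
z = -43/15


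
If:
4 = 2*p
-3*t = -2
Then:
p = 2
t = 2/3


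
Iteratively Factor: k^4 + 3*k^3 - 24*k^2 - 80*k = (k - 5)*(k^3 + 8*k^2 + 16*k) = (k - 5)*(k + 4)*(k^2 + 4*k) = (k - 5)*(k + 4)^2*(k)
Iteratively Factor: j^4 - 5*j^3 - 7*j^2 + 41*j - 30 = (j + 3)*(j^3 - 8*j^2 + 17*j - 10) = (j - 1)*(j + 3)*(j^2 - 7*j + 10) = (j - 2)*(j - 1)*(j + 3)*(j - 5)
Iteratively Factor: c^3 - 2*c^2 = (c)*(c^2 - 2*c) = c*(c - 2)*(c)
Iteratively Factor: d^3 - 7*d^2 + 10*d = (d)*(d^2 - 7*d + 10) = d*(d - 5)*(d - 2)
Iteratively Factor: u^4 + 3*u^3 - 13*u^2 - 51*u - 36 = (u + 3)*(u^3 - 13*u - 12) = (u + 1)*(u + 3)*(u^2 - u - 12) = (u - 4)*(u + 1)*(u + 3)*(u + 3)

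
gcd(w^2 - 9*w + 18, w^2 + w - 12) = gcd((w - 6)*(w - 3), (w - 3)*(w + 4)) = w - 3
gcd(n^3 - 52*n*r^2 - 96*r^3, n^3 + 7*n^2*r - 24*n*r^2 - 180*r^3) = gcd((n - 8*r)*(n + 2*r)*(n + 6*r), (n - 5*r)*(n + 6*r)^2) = n + 6*r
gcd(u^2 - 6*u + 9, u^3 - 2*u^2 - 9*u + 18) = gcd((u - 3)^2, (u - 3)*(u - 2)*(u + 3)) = u - 3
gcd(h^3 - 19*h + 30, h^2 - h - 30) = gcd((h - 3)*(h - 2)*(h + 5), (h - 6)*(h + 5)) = h + 5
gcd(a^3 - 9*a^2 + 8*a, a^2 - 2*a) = a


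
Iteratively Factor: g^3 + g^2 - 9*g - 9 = (g - 3)*(g^2 + 4*g + 3) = (g - 3)*(g + 3)*(g + 1)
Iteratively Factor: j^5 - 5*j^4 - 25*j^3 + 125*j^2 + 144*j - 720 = (j + 3)*(j^4 - 8*j^3 - j^2 + 128*j - 240) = (j - 4)*(j + 3)*(j^3 - 4*j^2 - 17*j + 60) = (j - 5)*(j - 4)*(j + 3)*(j^2 + j - 12) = (j - 5)*(j - 4)*(j - 3)*(j + 3)*(j + 4)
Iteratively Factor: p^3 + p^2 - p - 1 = (p + 1)*(p^2 - 1) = (p + 1)^2*(p - 1)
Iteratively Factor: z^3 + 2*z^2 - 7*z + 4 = (z - 1)*(z^2 + 3*z - 4) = (z - 1)*(z + 4)*(z - 1)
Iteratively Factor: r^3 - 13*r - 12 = (r - 4)*(r^2 + 4*r + 3) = (r - 4)*(r + 1)*(r + 3)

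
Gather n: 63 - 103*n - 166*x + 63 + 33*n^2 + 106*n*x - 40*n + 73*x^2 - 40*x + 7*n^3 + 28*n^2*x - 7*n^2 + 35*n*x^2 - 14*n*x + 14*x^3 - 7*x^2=7*n^3 + n^2*(28*x + 26) + n*(35*x^2 + 92*x - 143) + 14*x^3 + 66*x^2 - 206*x + 126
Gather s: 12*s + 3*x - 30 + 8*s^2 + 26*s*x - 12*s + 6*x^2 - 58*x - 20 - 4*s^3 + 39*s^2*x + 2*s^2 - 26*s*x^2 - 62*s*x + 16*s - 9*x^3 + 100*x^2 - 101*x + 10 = -4*s^3 + s^2*(39*x + 10) + s*(-26*x^2 - 36*x + 16) - 9*x^3 + 106*x^2 - 156*x - 40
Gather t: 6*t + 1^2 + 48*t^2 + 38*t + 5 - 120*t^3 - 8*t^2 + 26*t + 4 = -120*t^3 + 40*t^2 + 70*t + 10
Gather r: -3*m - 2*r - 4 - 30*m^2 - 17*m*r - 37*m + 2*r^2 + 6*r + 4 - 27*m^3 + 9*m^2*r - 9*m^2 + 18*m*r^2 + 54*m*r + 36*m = -27*m^3 - 39*m^2 - 4*m + r^2*(18*m + 2) + r*(9*m^2 + 37*m + 4)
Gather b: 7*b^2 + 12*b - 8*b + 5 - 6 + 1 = 7*b^2 + 4*b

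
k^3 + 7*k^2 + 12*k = k*(k + 3)*(k + 4)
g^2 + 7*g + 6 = (g + 1)*(g + 6)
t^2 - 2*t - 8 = (t - 4)*(t + 2)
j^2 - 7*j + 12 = (j - 4)*(j - 3)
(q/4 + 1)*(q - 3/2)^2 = q^3/4 + q^2/4 - 39*q/16 + 9/4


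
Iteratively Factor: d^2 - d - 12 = (d - 4)*(d + 3)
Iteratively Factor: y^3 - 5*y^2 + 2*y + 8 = (y - 2)*(y^2 - 3*y - 4) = (y - 4)*(y - 2)*(y + 1)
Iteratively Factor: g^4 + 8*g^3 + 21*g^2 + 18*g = (g + 2)*(g^3 + 6*g^2 + 9*g) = g*(g + 2)*(g^2 + 6*g + 9) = g*(g + 2)*(g + 3)*(g + 3)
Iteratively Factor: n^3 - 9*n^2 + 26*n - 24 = (n - 3)*(n^2 - 6*n + 8) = (n - 4)*(n - 3)*(n - 2)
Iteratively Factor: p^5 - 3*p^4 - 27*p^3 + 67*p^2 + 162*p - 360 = (p - 2)*(p^4 - p^3 - 29*p^2 + 9*p + 180) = (p - 5)*(p - 2)*(p^3 + 4*p^2 - 9*p - 36) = (p - 5)*(p - 2)*(p + 3)*(p^2 + p - 12) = (p - 5)*(p - 3)*(p - 2)*(p + 3)*(p + 4)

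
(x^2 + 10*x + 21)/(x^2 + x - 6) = (x + 7)/(x - 2)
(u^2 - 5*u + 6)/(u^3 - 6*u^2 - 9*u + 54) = (u - 2)/(u^2 - 3*u - 18)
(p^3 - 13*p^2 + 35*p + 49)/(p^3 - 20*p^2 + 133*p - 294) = (p + 1)/(p - 6)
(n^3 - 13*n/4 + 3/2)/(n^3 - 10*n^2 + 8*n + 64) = (n^2 - 2*n + 3/4)/(n^2 - 12*n + 32)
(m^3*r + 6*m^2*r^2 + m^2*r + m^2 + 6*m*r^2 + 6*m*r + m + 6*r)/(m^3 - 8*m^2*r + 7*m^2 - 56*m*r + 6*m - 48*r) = (-m^2*r - 6*m*r^2 - m - 6*r)/(-m^2 + 8*m*r - 6*m + 48*r)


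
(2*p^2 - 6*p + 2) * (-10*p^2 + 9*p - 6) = -20*p^4 + 78*p^3 - 86*p^2 + 54*p - 12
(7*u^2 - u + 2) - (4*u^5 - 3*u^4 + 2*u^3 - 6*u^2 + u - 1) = -4*u^5 + 3*u^4 - 2*u^3 + 13*u^2 - 2*u + 3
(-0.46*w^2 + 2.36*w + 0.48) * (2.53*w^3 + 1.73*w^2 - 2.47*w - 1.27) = -1.1638*w^5 + 5.175*w^4 + 6.4334*w^3 - 4.4146*w^2 - 4.1828*w - 0.6096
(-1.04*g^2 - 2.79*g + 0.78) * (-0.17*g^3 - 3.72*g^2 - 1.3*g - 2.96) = 0.1768*g^5 + 4.3431*g^4 + 11.5982*g^3 + 3.8038*g^2 + 7.2444*g - 2.3088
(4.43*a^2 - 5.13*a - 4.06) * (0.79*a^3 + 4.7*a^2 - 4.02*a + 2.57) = 3.4997*a^5 + 16.7683*a^4 - 45.127*a^3 + 12.9257*a^2 + 3.1371*a - 10.4342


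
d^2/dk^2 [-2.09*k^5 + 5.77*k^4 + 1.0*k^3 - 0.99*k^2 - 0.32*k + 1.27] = -41.8*k^3 + 69.24*k^2 + 6.0*k - 1.98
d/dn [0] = 0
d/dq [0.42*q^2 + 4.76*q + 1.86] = 0.84*q + 4.76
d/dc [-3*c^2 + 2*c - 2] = 2 - 6*c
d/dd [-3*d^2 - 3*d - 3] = -6*d - 3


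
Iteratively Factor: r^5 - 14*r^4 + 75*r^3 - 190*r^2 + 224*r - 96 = (r - 1)*(r^4 - 13*r^3 + 62*r^2 - 128*r + 96) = (r - 3)*(r - 1)*(r^3 - 10*r^2 + 32*r - 32) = (r - 4)*(r - 3)*(r - 1)*(r^2 - 6*r + 8) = (r - 4)^2*(r - 3)*(r - 1)*(r - 2)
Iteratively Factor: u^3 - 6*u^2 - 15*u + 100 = (u - 5)*(u^2 - u - 20) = (u - 5)*(u + 4)*(u - 5)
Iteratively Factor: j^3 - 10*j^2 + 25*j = (j)*(j^2 - 10*j + 25) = j*(j - 5)*(j - 5)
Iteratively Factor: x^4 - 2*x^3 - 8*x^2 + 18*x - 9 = (x - 1)*(x^3 - x^2 - 9*x + 9) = (x - 3)*(x - 1)*(x^2 + 2*x - 3) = (x - 3)*(x - 1)^2*(x + 3)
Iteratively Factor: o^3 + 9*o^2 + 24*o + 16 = (o + 4)*(o^2 + 5*o + 4) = (o + 4)^2*(o + 1)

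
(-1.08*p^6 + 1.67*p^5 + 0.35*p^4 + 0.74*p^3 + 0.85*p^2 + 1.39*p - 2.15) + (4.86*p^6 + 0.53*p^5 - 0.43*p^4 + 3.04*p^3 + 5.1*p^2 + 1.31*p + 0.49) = 3.78*p^6 + 2.2*p^5 - 0.08*p^4 + 3.78*p^3 + 5.95*p^2 + 2.7*p - 1.66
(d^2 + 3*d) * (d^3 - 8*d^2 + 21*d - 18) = d^5 - 5*d^4 - 3*d^3 + 45*d^2 - 54*d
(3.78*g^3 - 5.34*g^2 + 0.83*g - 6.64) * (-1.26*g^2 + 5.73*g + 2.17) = -4.7628*g^5 + 28.3878*g^4 - 23.4414*g^3 + 1.5345*g^2 - 36.2461*g - 14.4088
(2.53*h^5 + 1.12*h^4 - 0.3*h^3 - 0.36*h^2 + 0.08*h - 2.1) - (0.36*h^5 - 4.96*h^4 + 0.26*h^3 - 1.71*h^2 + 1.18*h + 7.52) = 2.17*h^5 + 6.08*h^4 - 0.56*h^3 + 1.35*h^2 - 1.1*h - 9.62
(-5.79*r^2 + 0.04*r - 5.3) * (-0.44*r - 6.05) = 2.5476*r^3 + 35.0119*r^2 + 2.09*r + 32.065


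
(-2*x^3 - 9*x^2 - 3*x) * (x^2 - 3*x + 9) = -2*x^5 - 3*x^4 + 6*x^3 - 72*x^2 - 27*x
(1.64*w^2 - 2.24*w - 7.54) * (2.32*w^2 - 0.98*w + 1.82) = 3.8048*w^4 - 6.804*w^3 - 12.3128*w^2 + 3.3124*w - 13.7228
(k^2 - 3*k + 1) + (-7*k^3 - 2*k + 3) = -7*k^3 + k^2 - 5*k + 4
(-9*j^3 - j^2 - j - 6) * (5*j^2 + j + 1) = -45*j^5 - 14*j^4 - 15*j^3 - 32*j^2 - 7*j - 6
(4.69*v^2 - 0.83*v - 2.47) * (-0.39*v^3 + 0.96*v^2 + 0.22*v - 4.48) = -1.8291*v^5 + 4.8261*v^4 + 1.1983*v^3 - 23.565*v^2 + 3.175*v + 11.0656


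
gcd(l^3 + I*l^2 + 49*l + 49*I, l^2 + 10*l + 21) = 1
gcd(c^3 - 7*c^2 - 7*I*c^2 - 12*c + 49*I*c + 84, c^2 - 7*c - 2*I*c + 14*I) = c - 7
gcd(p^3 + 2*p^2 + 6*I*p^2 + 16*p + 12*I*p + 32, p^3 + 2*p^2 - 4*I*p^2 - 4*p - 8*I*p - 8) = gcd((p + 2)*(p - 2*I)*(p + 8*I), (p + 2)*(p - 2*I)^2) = p^2 + p*(2 - 2*I) - 4*I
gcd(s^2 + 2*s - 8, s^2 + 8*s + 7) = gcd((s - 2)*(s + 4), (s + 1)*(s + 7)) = 1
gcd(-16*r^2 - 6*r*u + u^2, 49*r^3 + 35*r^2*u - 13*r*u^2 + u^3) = 1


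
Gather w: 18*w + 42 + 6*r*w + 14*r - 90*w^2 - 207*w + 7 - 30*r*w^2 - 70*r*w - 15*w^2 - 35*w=14*r + w^2*(-30*r - 105) + w*(-64*r - 224) + 49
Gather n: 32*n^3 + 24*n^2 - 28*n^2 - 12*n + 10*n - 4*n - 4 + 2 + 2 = 32*n^3 - 4*n^2 - 6*n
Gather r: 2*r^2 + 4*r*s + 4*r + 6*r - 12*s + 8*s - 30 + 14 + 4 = 2*r^2 + r*(4*s + 10) - 4*s - 12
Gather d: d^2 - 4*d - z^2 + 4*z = d^2 - 4*d - z^2 + 4*z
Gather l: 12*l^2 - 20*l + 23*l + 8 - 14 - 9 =12*l^2 + 3*l - 15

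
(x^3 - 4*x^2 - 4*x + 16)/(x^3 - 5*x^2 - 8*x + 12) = (x^2 - 6*x + 8)/(x^2 - 7*x + 6)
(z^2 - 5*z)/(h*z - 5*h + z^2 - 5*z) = z/(h + z)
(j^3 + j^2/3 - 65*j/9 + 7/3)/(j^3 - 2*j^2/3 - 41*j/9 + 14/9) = (j + 3)/(j + 2)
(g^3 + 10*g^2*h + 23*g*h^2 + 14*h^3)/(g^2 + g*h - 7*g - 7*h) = (g^2 + 9*g*h + 14*h^2)/(g - 7)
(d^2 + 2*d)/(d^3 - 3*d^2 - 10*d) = 1/(d - 5)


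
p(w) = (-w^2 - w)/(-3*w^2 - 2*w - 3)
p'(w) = (-2*w - 1)/(-3*w^2 - 2*w - 3) + (6*w + 2)*(-w^2 - w)/(-3*w^2 - 2*w - 3)^2 = (-w^2 + 6*w + 3)/(9*w^4 + 12*w^3 + 22*w^2 + 12*w + 9)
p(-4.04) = 0.28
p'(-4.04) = -0.02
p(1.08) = 0.26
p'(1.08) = 0.11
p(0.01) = 0.00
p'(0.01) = 0.34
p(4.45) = 0.34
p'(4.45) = 0.00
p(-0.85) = -0.04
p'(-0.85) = -0.23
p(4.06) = 0.34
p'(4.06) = 0.00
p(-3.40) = 0.26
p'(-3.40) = -0.03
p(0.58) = 0.18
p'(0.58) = 0.23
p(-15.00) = 0.32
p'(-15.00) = 0.00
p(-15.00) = 0.32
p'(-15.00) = 0.00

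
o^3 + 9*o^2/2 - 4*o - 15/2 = (o - 3/2)*(o + 1)*(o + 5)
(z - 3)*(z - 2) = z^2 - 5*z + 6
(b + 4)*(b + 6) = b^2 + 10*b + 24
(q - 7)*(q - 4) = q^2 - 11*q + 28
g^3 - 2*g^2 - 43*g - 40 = (g - 8)*(g + 1)*(g + 5)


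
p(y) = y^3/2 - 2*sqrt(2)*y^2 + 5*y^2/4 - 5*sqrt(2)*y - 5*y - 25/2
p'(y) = 3*y^2/2 - 4*sqrt(2)*y + 5*y/2 - 5*sqrt(2) - 5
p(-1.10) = -1.80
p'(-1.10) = -6.78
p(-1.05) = -2.14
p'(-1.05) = -7.10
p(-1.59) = 0.69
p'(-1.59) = -3.26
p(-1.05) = -2.14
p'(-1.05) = -7.10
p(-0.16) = -10.61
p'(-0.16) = -11.53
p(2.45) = -44.20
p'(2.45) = -10.80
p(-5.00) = -54.11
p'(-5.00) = 41.21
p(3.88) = -53.89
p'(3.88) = -1.74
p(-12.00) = -958.94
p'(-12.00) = 241.81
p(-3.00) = -3.99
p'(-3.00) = 10.90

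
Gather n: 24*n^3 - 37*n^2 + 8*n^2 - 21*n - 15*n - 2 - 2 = 24*n^3 - 29*n^2 - 36*n - 4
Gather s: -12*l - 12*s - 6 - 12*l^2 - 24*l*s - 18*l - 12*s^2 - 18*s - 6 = -12*l^2 - 30*l - 12*s^2 + s*(-24*l - 30) - 12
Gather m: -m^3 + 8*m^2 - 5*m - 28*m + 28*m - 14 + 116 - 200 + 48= -m^3 + 8*m^2 - 5*m - 50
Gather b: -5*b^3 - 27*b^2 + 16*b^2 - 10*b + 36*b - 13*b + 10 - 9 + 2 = -5*b^3 - 11*b^2 + 13*b + 3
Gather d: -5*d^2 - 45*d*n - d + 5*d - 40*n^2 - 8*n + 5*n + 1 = -5*d^2 + d*(4 - 45*n) - 40*n^2 - 3*n + 1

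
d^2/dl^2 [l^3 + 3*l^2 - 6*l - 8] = 6*l + 6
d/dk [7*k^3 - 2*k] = 21*k^2 - 2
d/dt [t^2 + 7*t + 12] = 2*t + 7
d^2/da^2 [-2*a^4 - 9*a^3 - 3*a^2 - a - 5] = -24*a^2 - 54*a - 6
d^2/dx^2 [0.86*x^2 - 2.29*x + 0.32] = 1.72000000000000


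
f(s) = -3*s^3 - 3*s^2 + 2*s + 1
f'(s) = -9*s^2 - 6*s + 2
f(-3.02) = 50.23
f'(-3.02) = -61.96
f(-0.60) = -0.63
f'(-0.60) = 2.36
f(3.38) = -142.36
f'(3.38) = -121.10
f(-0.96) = -1.03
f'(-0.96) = -0.53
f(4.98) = -433.96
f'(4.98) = -251.08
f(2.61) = -67.56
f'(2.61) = -74.97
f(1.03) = -3.40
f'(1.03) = -13.73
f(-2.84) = 39.84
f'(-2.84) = -53.55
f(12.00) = -5591.00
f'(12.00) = -1366.00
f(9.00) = -2411.00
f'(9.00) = -781.00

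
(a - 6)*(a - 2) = a^2 - 8*a + 12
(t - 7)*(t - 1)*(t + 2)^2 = t^4 - 4*t^3 - 21*t^2 - 4*t + 28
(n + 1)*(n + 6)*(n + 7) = n^3 + 14*n^2 + 55*n + 42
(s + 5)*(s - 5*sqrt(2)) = s^2 - 5*sqrt(2)*s + 5*s - 25*sqrt(2)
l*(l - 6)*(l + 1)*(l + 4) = l^4 - l^3 - 26*l^2 - 24*l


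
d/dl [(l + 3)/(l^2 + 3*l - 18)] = (l^2 + 3*l - (l + 3)*(2*l + 3) - 18)/(l^2 + 3*l - 18)^2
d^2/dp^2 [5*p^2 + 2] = 10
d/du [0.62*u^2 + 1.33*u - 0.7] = 1.24*u + 1.33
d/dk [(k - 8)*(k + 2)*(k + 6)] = 3*k^2 - 52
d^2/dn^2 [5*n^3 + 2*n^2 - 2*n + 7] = 30*n + 4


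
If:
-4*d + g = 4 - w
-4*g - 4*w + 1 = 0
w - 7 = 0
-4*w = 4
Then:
No Solution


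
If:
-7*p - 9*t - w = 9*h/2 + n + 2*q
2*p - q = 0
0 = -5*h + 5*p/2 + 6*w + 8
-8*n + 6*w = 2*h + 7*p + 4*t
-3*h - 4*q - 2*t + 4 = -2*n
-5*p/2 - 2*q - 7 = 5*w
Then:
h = -385/1447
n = -4161/2894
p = 254/1447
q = 508/1447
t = 375/1447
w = -2356/1447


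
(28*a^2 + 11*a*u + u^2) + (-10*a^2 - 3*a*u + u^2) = 18*a^2 + 8*a*u + 2*u^2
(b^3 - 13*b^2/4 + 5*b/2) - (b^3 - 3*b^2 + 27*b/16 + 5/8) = -b^2/4 + 13*b/16 - 5/8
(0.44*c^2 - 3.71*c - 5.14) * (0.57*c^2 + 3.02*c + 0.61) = 0.2508*c^4 - 0.7859*c^3 - 13.8656*c^2 - 17.7859*c - 3.1354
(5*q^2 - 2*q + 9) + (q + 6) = 5*q^2 - q + 15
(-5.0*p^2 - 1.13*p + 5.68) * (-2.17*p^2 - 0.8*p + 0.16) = 10.85*p^4 + 6.4521*p^3 - 12.2216*p^2 - 4.7248*p + 0.9088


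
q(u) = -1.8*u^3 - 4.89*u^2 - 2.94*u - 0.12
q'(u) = -5.4*u^2 - 9.78*u - 2.94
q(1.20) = -13.80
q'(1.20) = -22.45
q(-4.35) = 68.30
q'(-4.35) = -62.58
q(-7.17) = 433.05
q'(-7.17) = -210.43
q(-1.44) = -0.65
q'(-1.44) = -0.05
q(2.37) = -58.52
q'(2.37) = -56.45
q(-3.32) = 21.61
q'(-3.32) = -29.99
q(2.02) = -40.85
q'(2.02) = -44.73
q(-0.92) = -0.15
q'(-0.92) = 1.49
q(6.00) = -582.60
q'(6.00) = -256.02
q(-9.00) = 942.45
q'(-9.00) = -352.32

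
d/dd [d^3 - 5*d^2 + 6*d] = 3*d^2 - 10*d + 6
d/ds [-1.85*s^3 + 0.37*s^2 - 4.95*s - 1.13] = -5.55*s^2 + 0.74*s - 4.95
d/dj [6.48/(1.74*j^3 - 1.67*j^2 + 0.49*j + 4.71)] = (-33.8256*j^2 + 21.6432*j - 3.1752)/(1.74*j^3 - 1.67*j^2 + 0.49*j + 4.71)^2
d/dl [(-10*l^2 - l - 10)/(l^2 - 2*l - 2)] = 3*(7*l^2 + 20*l - 6)/(l^4 - 4*l^3 + 8*l + 4)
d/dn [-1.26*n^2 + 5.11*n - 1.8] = 5.11 - 2.52*n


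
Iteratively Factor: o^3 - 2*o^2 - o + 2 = (o + 1)*(o^2 - 3*o + 2) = (o - 2)*(o + 1)*(o - 1)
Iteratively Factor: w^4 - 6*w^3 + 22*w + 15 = (w - 5)*(w^3 - w^2 - 5*w - 3) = (w - 5)*(w + 1)*(w^2 - 2*w - 3) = (w - 5)*(w + 1)^2*(w - 3)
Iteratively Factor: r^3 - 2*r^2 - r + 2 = (r - 2)*(r^2 - 1) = (r - 2)*(r - 1)*(r + 1)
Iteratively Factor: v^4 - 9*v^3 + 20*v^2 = (v - 5)*(v^3 - 4*v^2) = v*(v - 5)*(v^2 - 4*v) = v*(v - 5)*(v - 4)*(v)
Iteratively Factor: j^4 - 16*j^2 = (j - 4)*(j^3 + 4*j^2) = (j - 4)*(j + 4)*(j^2) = j*(j - 4)*(j + 4)*(j)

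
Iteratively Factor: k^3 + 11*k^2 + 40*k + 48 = (k + 4)*(k^2 + 7*k + 12) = (k + 3)*(k + 4)*(k + 4)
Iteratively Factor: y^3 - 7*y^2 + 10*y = (y - 5)*(y^2 - 2*y) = y*(y - 5)*(y - 2)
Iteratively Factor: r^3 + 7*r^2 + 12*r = (r + 3)*(r^2 + 4*r) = (r + 3)*(r + 4)*(r)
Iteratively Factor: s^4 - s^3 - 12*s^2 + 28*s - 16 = (s - 1)*(s^3 - 12*s + 16) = (s - 2)*(s - 1)*(s^2 + 2*s - 8) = (s - 2)*(s - 1)*(s + 4)*(s - 2)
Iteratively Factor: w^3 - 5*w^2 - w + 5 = (w - 5)*(w^2 - 1) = (w - 5)*(w + 1)*(w - 1)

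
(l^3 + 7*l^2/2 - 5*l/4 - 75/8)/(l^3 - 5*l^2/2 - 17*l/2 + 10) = (l^2 + l - 15/4)/(l^2 - 5*l + 4)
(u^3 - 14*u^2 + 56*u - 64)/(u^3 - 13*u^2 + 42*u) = (u^3 - 14*u^2 + 56*u - 64)/(u*(u^2 - 13*u + 42))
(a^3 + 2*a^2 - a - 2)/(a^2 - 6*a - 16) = (a^2 - 1)/(a - 8)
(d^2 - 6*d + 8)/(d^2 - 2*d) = (d - 4)/d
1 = 1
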